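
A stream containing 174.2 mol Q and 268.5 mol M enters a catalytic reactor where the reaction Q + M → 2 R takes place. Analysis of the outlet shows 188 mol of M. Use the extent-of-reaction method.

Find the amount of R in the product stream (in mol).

For M: n = n₀ − 1ξ → 188 = 268.5 − 1ξ, giving ξ = 80.5 mol.
Outlet amounts (n = n₀ + ν ξ):
  Q: 174.2 − 1(80.5) = 93.7
  M: 268.5 − 1(80.5) = 188
  R: 0 + 2(80.5) = 161

161 mol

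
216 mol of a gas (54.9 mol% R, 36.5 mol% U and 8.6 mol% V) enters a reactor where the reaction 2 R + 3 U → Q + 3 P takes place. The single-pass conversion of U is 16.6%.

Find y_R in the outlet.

U reacted = 0.166 × 78.84 = 13.09 mol; ν_U = −3, so ξ = 13.09/3 = 4.362 mol.
Outlet amounts (n = n₀ + ν ξ):
  R: 118.6 − 2(4.362) = 109.9
  U: 78.84 − 3(4.362) = 65.75
  Q: 0 + 1(4.362) = 4.362
  P: 0 + 3(4.362) = 13.09
  V: 18.58 (inert)
Total out = 211.6 mol; y_R = 109.9 / 211.6 = 0.5191.

0.519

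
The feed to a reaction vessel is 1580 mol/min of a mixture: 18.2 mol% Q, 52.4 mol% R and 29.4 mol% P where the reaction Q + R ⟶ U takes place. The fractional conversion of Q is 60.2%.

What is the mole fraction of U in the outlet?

Q reacted = 0.602 × 287.6 = 173.1 mol/min; ν_Q = −1, so ξ = 173.1/1 = 173.1 mol/min.
Outlet amounts (n = n₀ + ν ξ):
  Q: 287.6 − 1(173.1) = 114.4
  R: 827.9 − 1(173.1) = 654.8
  U: 0 + 1(173.1) = 173.1
  P: 464.5 (inert)
Total out = 1407 mol/min; y_U = 173.1 / 1407 = 0.123.

0.123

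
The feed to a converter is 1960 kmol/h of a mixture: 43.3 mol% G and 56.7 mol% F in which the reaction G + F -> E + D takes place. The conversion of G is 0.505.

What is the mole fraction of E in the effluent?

G reacted = 0.505 × 848.7 = 428.6 kmol/h; ν_G = −1, so ξ = 428.6/1 = 428.6 kmol/h.
Outlet amounts (n = n₀ + ν ξ):
  G: 848.7 − 1(428.6) = 420.1
  F: 1111 − 1(428.6) = 682.7
  E: 0 + 1(428.6) = 428.6
  D: 0 + 1(428.6) = 428.6
Total out = 1960 kmol/h; y_E = 428.6 / 1960 = 0.2187.

0.219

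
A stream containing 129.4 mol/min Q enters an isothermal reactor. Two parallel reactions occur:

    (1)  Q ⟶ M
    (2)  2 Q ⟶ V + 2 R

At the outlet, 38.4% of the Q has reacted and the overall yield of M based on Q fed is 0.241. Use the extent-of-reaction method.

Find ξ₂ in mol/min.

Yield of M: 1ξ₁ / 129.4 = 0.241 → ξ₁ = 31.19 mol/min.
Conversion of Q: 1ξ₁ + 2ξ₂ = 0.384 × 129.4 = 49.69 → ξ₂ = 9.252 mol/min.
Outlet amounts (n = n₀ + Σ ν·ξ):
  Q: 129.4 − 1(31.19) − 2(9.252) = 79.71
  M: 0 + 1(31.19) = 31.19
  V: 0 + 1(9.252) = 9.252
  R: 0 + 2(9.252) = 18.5

ξ₂ = 9.25 mol/min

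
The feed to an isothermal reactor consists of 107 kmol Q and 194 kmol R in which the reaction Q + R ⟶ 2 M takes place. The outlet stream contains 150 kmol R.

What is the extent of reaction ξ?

For R: n = n₀ − 1ξ → 150 = 194 − 1ξ, giving ξ = 44 kmol.
Outlet amounts (n = n₀ + ν ξ):
  Q: 107 − 1(44) = 63
  R: 194 − 1(44) = 150
  M: 0 + 2(44) = 88

ξ = 44 kmol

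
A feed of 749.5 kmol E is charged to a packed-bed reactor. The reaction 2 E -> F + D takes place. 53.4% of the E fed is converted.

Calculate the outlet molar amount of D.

200 kmol

E reacted = 0.534 × 749.5 = 400.2 kmol; ν_E = −2, so ξ = 400.2/2 = 200.1 kmol.
Outlet amounts (n = n₀ + ν ξ):
  E: 749.5 − 2(200.1) = 349.3
  F: 0 + 1(200.1) = 200.1
  D: 0 + 1(200.1) = 200.1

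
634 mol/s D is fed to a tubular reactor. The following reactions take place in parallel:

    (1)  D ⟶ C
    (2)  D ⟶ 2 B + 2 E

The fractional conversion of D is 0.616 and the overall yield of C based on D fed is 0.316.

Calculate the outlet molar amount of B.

380 mol/s

Yield of C: 1ξ₁ / 634 = 0.316 → ξ₁ = 200.3 mol/s.
Conversion of D: 1ξ₁ + 1ξ₂ = 0.616 × 634 = 390.5 → ξ₂ = 190.2 mol/s.
Outlet amounts (n = n₀ + Σ ν·ξ):
  D: 634 − 1(200.3) − 1(190.2) = 243.5
  C: 0 + 1(200.3) = 200.3
  B: 0 + 2(190.2) = 380.4
  E: 0 + 2(190.2) = 380.4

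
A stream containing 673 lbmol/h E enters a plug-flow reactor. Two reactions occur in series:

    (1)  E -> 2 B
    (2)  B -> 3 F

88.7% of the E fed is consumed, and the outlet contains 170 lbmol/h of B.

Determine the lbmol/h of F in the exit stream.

3070 lbmol/h

Conversion of E: E consumed = 1ξ₁ = 0.887 × 673 → ξ₁ = 597 lbmol/h.
B balance: n_B = 0 + 2ξ₁ − 1ξ₂ = 170 → ξ₂ = (2·597 − 170)/1 = 1024 lbmol/h.
Outlet amounts (n = n₀ + Σ ν·ξ):
  E: 673 − 1(597) = 76.05
  B: 0 + 2(597) − 1(1024) = 170
  F: 0 + 3(1024) = 3072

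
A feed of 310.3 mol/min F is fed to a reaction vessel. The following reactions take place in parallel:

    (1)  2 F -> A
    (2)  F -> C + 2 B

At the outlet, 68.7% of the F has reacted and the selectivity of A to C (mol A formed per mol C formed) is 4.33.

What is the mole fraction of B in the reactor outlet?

0.17

Conversion of F: F consumed = 0.687 × 310.3 = 213.2 mol/min = 2ξ₁ + 1ξ₂.
Selectivity: 1ξ₁ / (1ξ₂) = 4.33 → ξ₁ = 4.33 ξ₂.
Substitute: (2·4.33 + 1) ξ₂ = 213.2 → ξ₂ = 22.07 mol/min, ξ₁ = 95.55 mol/min.
Outlet amounts (n = n₀ + Σ ν·ξ):
  F: 310.3 − 2(95.55) − 1(22.07) = 97.12
  A: 0 + 1(95.55) = 95.55
  C: 0 + 1(22.07) = 22.07
  B: 0 + 2(22.07) = 44.14
Total out = 258.9 mol/min; y_B = 44.14 / 258.9 = 0.1705.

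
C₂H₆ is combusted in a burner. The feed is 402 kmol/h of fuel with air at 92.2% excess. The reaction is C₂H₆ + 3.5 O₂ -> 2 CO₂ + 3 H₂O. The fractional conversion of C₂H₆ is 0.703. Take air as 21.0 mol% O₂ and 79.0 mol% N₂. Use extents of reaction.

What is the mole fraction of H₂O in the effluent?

0.0632

Stoichiometric O₂ = 3.5 × 402 = 1407 kmol/h; O₂ fed = 1407 × 1.922 = 2704 kmol/h.
N₂ fed = 2704 × 79/21 = 10170 kmol/h.
Fuel reacted = 0.703 × 402 → ξ = 282.6 kmol/h.
Outlet (n = n₀ + ν ξ):
  C₂H₆: 402 − 1(282.6) = 119.4
  O₂: 2704 − 3.5(282.6) = 1715
  N₂: 10170 (inert)
  CO₂: 0 + 2(282.6) = 565.2
  H₂O: 0 + 3(282.6) = 847.8
Total out = 13420 kmol/h; y_H₂O = 847.8 / 13420 = 0.06317.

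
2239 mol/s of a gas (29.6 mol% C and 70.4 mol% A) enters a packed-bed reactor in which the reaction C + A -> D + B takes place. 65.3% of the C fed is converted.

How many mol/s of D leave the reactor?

C reacted = 0.653 × 662.7 = 432.8 mol/s; ν_C = −1, so ξ = 432.8/1 = 432.8 mol/s.
Outlet amounts (n = n₀ + ν ξ):
  C: 662.7 − 1(432.8) = 230
  A: 1576 − 1(432.8) = 1143
  D: 0 + 1(432.8) = 432.8
  B: 0 + 1(432.8) = 432.8

433 mol/s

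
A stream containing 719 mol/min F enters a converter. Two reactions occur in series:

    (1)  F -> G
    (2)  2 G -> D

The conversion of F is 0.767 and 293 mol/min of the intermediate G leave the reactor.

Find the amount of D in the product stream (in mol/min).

Conversion of F: F consumed = 1ξ₁ = 0.767 × 719 → ξ₁ = 551.5 mol/min.
G balance: n_G = 0 + 1ξ₁ − 2ξ₂ = 293 → ξ₂ = (1·551.5 − 293)/2 = 129.2 mol/min.
Outlet amounts (n = n₀ + Σ ν·ξ):
  F: 719 − 1(551.5) = 167.5
  G: 0 + 1(551.5) − 2(129.2) = 293
  D: 0 + 1(129.2) = 129.2

129 mol/min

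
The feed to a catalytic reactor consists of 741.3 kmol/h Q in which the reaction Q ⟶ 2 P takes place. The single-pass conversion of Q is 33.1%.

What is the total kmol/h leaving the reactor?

987 kmol/h

Q reacted = 0.331 × 741.3 = 245.4 kmol/h; ν_Q = −1, so ξ = 245.4/1 = 245.4 kmol/h.
Outlet amounts (n = n₀ + ν ξ):
  Q: 741.3 − 1(245.4) = 495.9
  P: 0 + 2(245.4) = 490.7
Total out = 495.9 + 490.7 = 986.7 kmol/h.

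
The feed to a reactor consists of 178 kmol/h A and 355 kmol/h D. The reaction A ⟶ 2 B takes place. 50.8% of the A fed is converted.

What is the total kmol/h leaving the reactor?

623 kmol/h

A reacted = 0.508 × 178 = 90.42 kmol/h; ν_A = −1, so ξ = 90.42/1 = 90.42 kmol/h.
Outlet amounts (n = n₀ + ν ξ):
  A: 178 − 1(90.42) = 87.58
  B: 0 + 2(90.42) = 180.8
  D: 355 (inert)
Total out = 87.58 + 180.8 + 355 = 623.4 kmol/h.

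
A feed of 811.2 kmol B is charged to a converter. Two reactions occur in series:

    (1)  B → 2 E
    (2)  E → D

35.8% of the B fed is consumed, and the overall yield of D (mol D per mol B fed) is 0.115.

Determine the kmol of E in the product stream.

Conversion of B: B consumed = 1ξ₁ = 0.358 × 811.2 → ξ₁ = 290.4 kmol.
Yield of D: 1ξ₂ / 811.2 = 0.115 → ξ₂ = 93.29 kmol.
Outlet amounts (n = n₀ + Σ ν·ξ):
  B: 811.2 − 1(290.4) = 520.8
  E: 0 + 2(290.4) − 1(93.29) = 487.5
  D: 0 + 1(93.29) = 93.29

488 kmol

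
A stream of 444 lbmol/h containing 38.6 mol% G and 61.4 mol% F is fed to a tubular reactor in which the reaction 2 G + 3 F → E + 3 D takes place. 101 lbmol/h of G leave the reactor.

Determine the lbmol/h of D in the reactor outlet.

106 lbmol/h

For G: n = n₀ − 2ξ → 101 = 171.4 − 2ξ, giving ξ = 35.19 lbmol/h.
Outlet amounts (n = n₀ + ν ξ):
  G: 171.4 − 2(35.19) = 101
  F: 272.6 − 3(35.19) = 167
  E: 0 + 1(35.19) = 35.19
  D: 0 + 3(35.19) = 105.6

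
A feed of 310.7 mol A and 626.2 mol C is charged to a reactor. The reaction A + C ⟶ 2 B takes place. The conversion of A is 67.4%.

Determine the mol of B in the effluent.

419 mol

A reacted = 0.674 × 310.7 = 209.4 mol; ν_A = −1, so ξ = 209.4/1 = 209.4 mol.
Outlet amounts (n = n₀ + ν ξ):
  A: 310.7 − 1(209.4) = 101.3
  C: 626.2 − 1(209.4) = 416.8
  B: 0 + 2(209.4) = 418.8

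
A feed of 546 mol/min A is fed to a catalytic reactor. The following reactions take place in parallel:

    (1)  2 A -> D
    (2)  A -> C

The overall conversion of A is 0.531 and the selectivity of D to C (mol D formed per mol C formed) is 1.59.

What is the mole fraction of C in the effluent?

Conversion of A: A consumed = 0.531 × 546 = 289.9 mol/min = 2ξ₁ + 1ξ₂.
Selectivity: 1ξ₁ / (1ξ₂) = 1.59 → ξ₁ = 1.59 ξ₂.
Substitute: (2·1.59 + 1) ξ₂ = 289.9 → ξ₂ = 69.36 mol/min, ξ₁ = 110.3 mol/min.
Outlet amounts (n = n₀ + Σ ν·ξ):
  A: 546 − 2(110.3) − 1(69.36) = 256.1
  D: 0 + 1(110.3) = 110.3
  C: 0 + 1(69.36) = 69.36
Total out = 435.7 mol/min; y_C = 69.36 / 435.7 = 0.1592.

0.159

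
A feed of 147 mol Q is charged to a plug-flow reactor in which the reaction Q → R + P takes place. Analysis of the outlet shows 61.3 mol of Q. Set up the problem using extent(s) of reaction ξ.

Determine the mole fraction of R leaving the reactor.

For Q: n = n₀ − 1ξ → 61.3 = 147 − 1ξ, giving ξ = 85.7 mol.
Outlet amounts (n = n₀ + ν ξ):
  Q: 147 − 1(85.7) = 61.3
  R: 0 + 1(85.7) = 85.7
  P: 0 + 1(85.7) = 85.7
Total out = 232.7 mol; y_R = 85.7 / 232.7 = 0.3683.

0.368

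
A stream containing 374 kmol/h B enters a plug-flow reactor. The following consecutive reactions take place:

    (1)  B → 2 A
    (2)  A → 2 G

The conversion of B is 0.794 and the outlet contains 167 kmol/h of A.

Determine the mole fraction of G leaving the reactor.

Conversion of B: B consumed = 1ξ₁ = 0.794 × 374 → ξ₁ = 297 kmol/h.
A balance: n_A = 0 + 2ξ₁ − 1ξ₂ = 167 → ξ₂ = (2·297 − 167)/1 = 426.9 kmol/h.
Outlet amounts (n = n₀ + Σ ν·ξ):
  B: 374 − 1(297) = 77.04
  A: 0 + 2(297) − 1(426.9) = 167
  G: 0 + 2(426.9) = 853.8
Total out = 1098 kmol/h; y_G = 853.8 / 1098 = 0.7777.

0.778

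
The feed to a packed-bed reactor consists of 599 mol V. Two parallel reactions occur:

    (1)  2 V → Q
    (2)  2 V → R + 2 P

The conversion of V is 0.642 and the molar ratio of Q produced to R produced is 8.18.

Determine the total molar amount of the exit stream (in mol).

Conversion of V: V consumed = 0.642 × 599 = 384.6 mol = 2ξ₁ + 2ξ₂.
Selectivity: 1ξ₁ / (1ξ₂) = 8.18 → ξ₁ = 8.18 ξ₂.
Substitute: (2·8.18 + 2) ξ₂ = 384.6 → ξ₂ = 20.95 mol, ξ₁ = 171.3 mol.
Outlet amounts (n = n₀ + Σ ν·ξ):
  V: 599 − 2(171.3) − 2(20.95) = 214.4
  Q: 0 + 1(171.3) = 171.3
  R: 0 + 1(20.95) = 20.95
  P: 0 + 2(20.95) = 41.89
Total out = 214.4 + 171.3 + 20.95 + 41.89 = 448.6 mol.

449 mol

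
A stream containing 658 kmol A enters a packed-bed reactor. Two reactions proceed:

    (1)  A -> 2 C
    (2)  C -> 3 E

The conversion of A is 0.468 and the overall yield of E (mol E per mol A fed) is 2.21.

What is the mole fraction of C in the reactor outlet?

Conversion of A: A consumed = 1ξ₁ = 0.468 × 658 → ξ₁ = 307.9 kmol.
Yield of E: 3ξ₂ / 658 = 2.21 → ξ₂ = 484.7 kmol.
Outlet amounts (n = n₀ + Σ ν·ξ):
  A: 658 − 1(307.9) = 350.1
  C: 0 + 2(307.9) − 1(484.7) = 131.2
  E: 0 + 3(484.7) = 1454
Total out = 1935 kmol; y_C = 131.2 / 1935 = 0.06777.

0.0678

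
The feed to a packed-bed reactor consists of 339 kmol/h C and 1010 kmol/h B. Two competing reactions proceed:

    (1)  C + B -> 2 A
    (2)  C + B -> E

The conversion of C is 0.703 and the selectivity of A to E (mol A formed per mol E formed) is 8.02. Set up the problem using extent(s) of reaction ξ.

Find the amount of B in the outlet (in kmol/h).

Conversion of C: C consumed = 0.703 × 339 = 238.3 kmol/h = 1ξ₁ + 1ξ₂.
Selectivity: 2ξ₁ / (1ξ₂) = 8.02 → ξ₁ = 4.01 ξ₂.
Substitute: (1·4.01 + 1) ξ₂ = 238.3 → ξ₂ = 47.57 kmol/h, ξ₁ = 190.7 kmol/h.
Outlet amounts (n = n₀ + Σ ν·ξ):
  C: 339 − 1(190.7) − 1(47.57) = 100.7
  B: 1010 − 1(190.7) − 1(47.57) = 771.7
  A: 0 + 2(190.7) = 381.5
  E: 0 + 1(47.57) = 47.57

772 kmol/h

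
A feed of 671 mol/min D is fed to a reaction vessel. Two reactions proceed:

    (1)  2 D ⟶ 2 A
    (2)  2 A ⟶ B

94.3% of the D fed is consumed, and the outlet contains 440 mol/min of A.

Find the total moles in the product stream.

Conversion of D: D consumed = 2ξ₁ = 0.943 × 671 → ξ₁ = 316.4 mol/min.
A balance: n_A = 0 + 2ξ₁ − 2ξ₂ = 440 → ξ₂ = (2·316.4 − 440)/2 = 96.38 mol/min.
Outlet amounts (n = n₀ + Σ ν·ξ):
  D: 671 − 2(316.4) = 38.25
  A: 0 + 2(316.4) − 2(96.38) = 440
  B: 0 + 1(96.38) = 96.38
Total out = 38.25 + 440 + 96.38 = 574.6 mol/min.

575 mol/min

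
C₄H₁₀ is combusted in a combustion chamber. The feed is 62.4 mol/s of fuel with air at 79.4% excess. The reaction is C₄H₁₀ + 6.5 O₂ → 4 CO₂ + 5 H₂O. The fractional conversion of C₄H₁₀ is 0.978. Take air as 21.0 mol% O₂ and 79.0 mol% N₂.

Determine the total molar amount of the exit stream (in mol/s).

Stoichiometric O₂ = 6.5 × 62.4 = 405.6 mol/s; O₂ fed = 405.6 × 1.794 = 727.6 mol/s.
N₂ fed = 727.6 × 79/21 = 2737 mol/s.
Fuel reacted = 0.978 × 62.4 → ξ = 61.03 mol/s.
Outlet (n = n₀ + ν ξ):
  C₄H₁₀: 62.4 − 1(61.03) = 1.373
  O₂: 727.6 − 6.5(61.03) = 331
  N₂: 2737 (inert)
  CO₂: 0 + 4(61.03) = 244.1
  H₂O: 0 + 5(61.03) = 305.1
Total out = 1.373 + 331 + 2737 + 244.1 + 305.1 = 3619 mol/s.

3620 mol/s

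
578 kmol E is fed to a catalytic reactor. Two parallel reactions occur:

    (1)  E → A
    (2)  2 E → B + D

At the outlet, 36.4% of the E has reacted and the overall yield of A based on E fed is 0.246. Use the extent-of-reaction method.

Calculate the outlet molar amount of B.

Yield of A: 1ξ₁ / 578 = 0.246 → ξ₁ = 142.2 kmol.
Conversion of E: 1ξ₁ + 2ξ₂ = 0.364 × 578 = 210.4 → ξ₂ = 34.1 kmol.
Outlet amounts (n = n₀ + Σ ν·ξ):
  E: 578 − 1(142.2) − 2(34.1) = 367.6
  A: 0 + 1(142.2) = 142.2
  B: 0 + 1(34.1) = 34.1
  D: 0 + 1(34.1) = 34.1

34.1 kmol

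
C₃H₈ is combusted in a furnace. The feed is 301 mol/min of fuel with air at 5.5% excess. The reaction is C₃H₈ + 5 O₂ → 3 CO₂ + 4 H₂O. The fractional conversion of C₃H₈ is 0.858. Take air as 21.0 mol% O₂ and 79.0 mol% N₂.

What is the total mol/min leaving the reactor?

Stoichiometric O₂ = 5 × 301 = 1505 mol/min; O₂ fed = 1505 × 1.055 = 1588 mol/min.
N₂ fed = 1588 × 79/21 = 5973 mol/min.
Fuel reacted = 0.858 × 301 → ξ = 258.3 mol/min.
Outlet (n = n₀ + ν ξ):
  C₃H₈: 301 − 1(258.3) = 42.74
  O₂: 1588 − 5(258.3) = 296.5
  N₂: 5973 (inert)
  CO₂: 0 + 3(258.3) = 774.8
  H₂O: 0 + 4(258.3) = 1033
Total out = 42.74 + 296.5 + 5973 + 774.8 + 1033 = 8120 mol/min.

8120 mol/min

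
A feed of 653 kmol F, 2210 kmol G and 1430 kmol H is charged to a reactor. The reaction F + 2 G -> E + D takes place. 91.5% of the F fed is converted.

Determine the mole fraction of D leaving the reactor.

F reacted = 0.915 × 653 = 597.5 kmol; ν_F = −1, so ξ = 597.5/1 = 597.5 kmol.
Outlet amounts (n = n₀ + ν ξ):
  F: 653 − 1(597.5) = 55.5
  G: 2210 − 2(597.5) = 1015
  E: 0 + 1(597.5) = 597.5
  D: 0 + 1(597.5) = 597.5
  H: 1430 (inert)
Total out = 3696 kmol; y_D = 597.5 / 3696 = 0.1617.

0.162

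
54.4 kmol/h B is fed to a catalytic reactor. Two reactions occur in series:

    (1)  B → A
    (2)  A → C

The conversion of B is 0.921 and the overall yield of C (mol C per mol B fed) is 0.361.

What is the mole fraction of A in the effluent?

0.56

Conversion of B: B consumed = 1ξ₁ = 0.921 × 54.4 → ξ₁ = 50.1 kmol/h.
Yield of C: 1ξ₂ / 54.4 = 0.361 → ξ₂ = 19.64 kmol/h.
Outlet amounts (n = n₀ + Σ ν·ξ):
  B: 54.4 − 1(50.1) = 4.298
  A: 0 + 1(50.1) − 1(19.64) = 30.46
  C: 0 + 1(19.64) = 19.64
Total out = 54.4 kmol/h; y_A = 30.46 / 54.4 = 0.56.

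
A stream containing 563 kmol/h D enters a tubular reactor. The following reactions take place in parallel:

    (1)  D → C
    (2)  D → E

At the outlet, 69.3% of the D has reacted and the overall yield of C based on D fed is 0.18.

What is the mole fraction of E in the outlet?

Yield of C: 1ξ₁ / 563 = 0.18 → ξ₁ = 101.3 kmol/h.
Conversion of D: 1ξ₁ + 1ξ₂ = 0.693 × 563 = 390.2 → ξ₂ = 288.8 kmol/h.
Outlet amounts (n = n₀ + Σ ν·ξ):
  D: 563 − 1(101.3) − 1(288.8) = 172.8
  C: 0 + 1(101.3) = 101.3
  E: 0 + 1(288.8) = 288.8
Total out = 563 kmol/h; y_E = 288.8 / 563 = 0.513.

0.513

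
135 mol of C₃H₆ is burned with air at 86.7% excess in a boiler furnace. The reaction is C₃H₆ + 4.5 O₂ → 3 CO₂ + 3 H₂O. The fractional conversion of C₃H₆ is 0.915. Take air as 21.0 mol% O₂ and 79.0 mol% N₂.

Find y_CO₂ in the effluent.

0.0662

Stoichiometric O₂ = 4.5 × 135 = 607.5 mol; O₂ fed = 607.5 × 1.867 = 1134 mol.
N₂ fed = 1134 × 79/21 = 4267 mol.
Fuel reacted = 0.915 × 135 → ξ = 123.5 mol.
Outlet (n = n₀ + ν ξ):
  C₃H₆: 135 − 1(123.5) = 11.47
  O₂: 1134 − 4.5(123.5) = 578.3
  N₂: 4267 (inert)
  CO₂: 0 + 3(123.5) = 370.6
  H₂O: 0 + 3(123.5) = 370.6
Total out = 5598 mol; y_CO₂ = 370.6 / 5598 = 0.0662.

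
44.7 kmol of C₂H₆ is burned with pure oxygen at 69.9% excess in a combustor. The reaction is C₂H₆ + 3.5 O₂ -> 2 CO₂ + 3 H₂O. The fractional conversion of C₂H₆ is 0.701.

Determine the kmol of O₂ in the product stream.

Stoichiometric O₂ = 3.5 × 44.7 = 156.5 kmol; O₂ fed = 156.5 × 1.699 = 265.8 kmol.
Fuel reacted = 0.701 × 44.7 → ξ = 31.33 kmol.
Outlet (n = n₀ + ν ξ):
  C₂H₆: 44.7 − 1(31.33) = 13.37
  O₂: 265.8 − 3.5(31.33) = 156.1
  CO₂: 0 + 2(31.33) = 62.67
  H₂O: 0 + 3(31.33) = 94

156 kmol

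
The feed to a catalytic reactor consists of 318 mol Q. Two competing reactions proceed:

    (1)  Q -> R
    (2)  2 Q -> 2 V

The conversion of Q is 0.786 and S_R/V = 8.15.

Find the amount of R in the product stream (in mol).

Conversion of Q: Q consumed = 0.786 × 318 = 249.9 mol = 1ξ₁ + 2ξ₂.
Selectivity: 1ξ₁ / (2ξ₂) = 8.15 → ξ₁ = 16.3 ξ₂.
Substitute: (1·16.3 + 2) ξ₂ = 249.9 → ξ₂ = 13.66 mol, ξ₁ = 222.6 mol.
Outlet amounts (n = n₀ + Σ ν·ξ):
  Q: 318 − 1(222.6) − 2(13.66) = 68.05
  R: 0 + 1(222.6) = 222.6
  V: 0 + 2(13.66) = 27.32

223 mol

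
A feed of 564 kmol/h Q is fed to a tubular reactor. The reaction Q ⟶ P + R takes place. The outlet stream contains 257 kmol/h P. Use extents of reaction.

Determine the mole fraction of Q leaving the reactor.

0.374

For P: n = n₀ + 1ξ → 257 = 0 + 1ξ, giving ξ = 257 kmol/h.
Outlet amounts (n = n₀ + ν ξ):
  Q: 564 − 1(257) = 307
  P: 0 + 1(257) = 257
  R: 0 + 1(257) = 257
Total out = 821 kmol/h; y_Q = 307 / 821 = 0.3739.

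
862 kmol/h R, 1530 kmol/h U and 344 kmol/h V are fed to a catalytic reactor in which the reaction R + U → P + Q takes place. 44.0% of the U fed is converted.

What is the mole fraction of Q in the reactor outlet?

0.246

U reacted = 0.44 × 1530 = 673.2 kmol/h; ν_U = −1, so ξ = 673.2/1 = 673.2 kmol/h.
Outlet amounts (n = n₀ + ν ξ):
  R: 862 − 1(673.2) = 188.8
  U: 1530 − 1(673.2) = 856.8
  P: 0 + 1(673.2) = 673.2
  Q: 0 + 1(673.2) = 673.2
  V: 344 (inert)
Total out = 2736 kmol/h; y_Q = 673.2 / 2736 = 0.2461.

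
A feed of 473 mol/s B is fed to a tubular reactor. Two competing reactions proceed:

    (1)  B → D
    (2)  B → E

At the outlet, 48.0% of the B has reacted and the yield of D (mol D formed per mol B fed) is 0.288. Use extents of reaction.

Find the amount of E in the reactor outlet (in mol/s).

90.8 mol/s

Yield of D: 1ξ₁ / 473 = 0.288 → ξ₁ = 136.2 mol/s.
Conversion of B: 1ξ₁ + 1ξ₂ = 0.48 × 473 = 227 → ξ₂ = 90.82 mol/s.
Outlet amounts (n = n₀ + Σ ν·ξ):
  B: 473 − 1(136.2) − 1(90.82) = 246
  D: 0 + 1(136.2) = 136.2
  E: 0 + 1(90.82) = 90.82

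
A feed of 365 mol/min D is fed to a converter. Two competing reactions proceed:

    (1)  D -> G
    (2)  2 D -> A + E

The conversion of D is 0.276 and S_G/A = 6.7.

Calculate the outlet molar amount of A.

11.6 mol/min

Conversion of D: D consumed = 0.276 × 365 = 100.7 mol/min = 1ξ₁ + 2ξ₂.
Selectivity: 1ξ₁ / (1ξ₂) = 6.7 → ξ₁ = 6.7 ξ₂.
Substitute: (1·6.7 + 2) ξ₂ = 100.7 → ξ₂ = 11.58 mol/min, ξ₁ = 77.58 mol/min.
Outlet amounts (n = n₀ + Σ ν·ξ):
  D: 365 − 1(77.58) − 2(11.58) = 264.3
  G: 0 + 1(77.58) = 77.58
  A: 0 + 1(11.58) = 11.58
  E: 0 + 1(11.58) = 11.58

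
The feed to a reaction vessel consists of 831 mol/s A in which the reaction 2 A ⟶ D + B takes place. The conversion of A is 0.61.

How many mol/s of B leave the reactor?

253 mol/s

A reacted = 0.61 × 831 = 506.9 mol/s; ν_A = −2, so ξ = 506.9/2 = 253.5 mol/s.
Outlet amounts (n = n₀ + ν ξ):
  A: 831 − 2(253.5) = 324.1
  D: 0 + 1(253.5) = 253.5
  B: 0 + 1(253.5) = 253.5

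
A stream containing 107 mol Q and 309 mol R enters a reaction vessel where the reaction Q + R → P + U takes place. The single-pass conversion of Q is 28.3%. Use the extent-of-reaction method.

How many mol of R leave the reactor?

279 mol

Q reacted = 0.283 × 107 = 30.28 mol; ν_Q = −1, so ξ = 30.28/1 = 30.28 mol.
Outlet amounts (n = n₀ + ν ξ):
  Q: 107 − 1(30.28) = 76.72
  R: 309 − 1(30.28) = 278.7
  P: 0 + 1(30.28) = 30.28
  U: 0 + 1(30.28) = 30.28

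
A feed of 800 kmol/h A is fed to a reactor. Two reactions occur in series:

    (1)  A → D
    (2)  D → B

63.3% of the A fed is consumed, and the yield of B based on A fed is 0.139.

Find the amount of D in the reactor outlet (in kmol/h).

Conversion of A: A consumed = 1ξ₁ = 0.633 × 800 → ξ₁ = 506.4 kmol/h.
Yield of B: 1ξ₂ / 800 = 0.139 → ξ₂ = 111.2 kmol/h.
Outlet amounts (n = n₀ + Σ ν·ξ):
  A: 800 − 1(506.4) = 293.6
  D: 0 + 1(506.4) − 1(111.2) = 395.2
  B: 0 + 1(111.2) = 111.2

395 kmol/h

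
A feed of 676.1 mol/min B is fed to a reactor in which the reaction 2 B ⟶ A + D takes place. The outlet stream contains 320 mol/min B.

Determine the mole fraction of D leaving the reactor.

For B: n = n₀ − 2ξ → 320 = 676.1 − 2ξ, giving ξ = 178.1 mol/min.
Outlet amounts (n = n₀ + ν ξ):
  B: 676.1 − 2(178.1) = 320
  A: 0 + 1(178.1) = 178.1
  D: 0 + 1(178.1) = 178.1
Total out = 676.1 mol/min; y_D = 178.1 / 676.1 = 0.2633.

0.263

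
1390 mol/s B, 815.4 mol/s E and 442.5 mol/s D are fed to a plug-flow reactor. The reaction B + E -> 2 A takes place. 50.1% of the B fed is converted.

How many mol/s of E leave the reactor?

119 mol/s

B reacted = 0.501 × 1390 = 696.4 mol/s; ν_B = −1, so ξ = 696.4/1 = 696.4 mol/s.
Outlet amounts (n = n₀ + ν ξ):
  B: 1390 − 1(696.4) = 693.6
  E: 815.4 − 1(696.4) = 119
  A: 0 + 2(696.4) = 1393
  D: 442.5 (inert)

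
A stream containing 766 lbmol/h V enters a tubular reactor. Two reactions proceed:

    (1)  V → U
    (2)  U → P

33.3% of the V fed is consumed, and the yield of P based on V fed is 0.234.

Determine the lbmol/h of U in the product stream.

Conversion of V: V consumed = 1ξ₁ = 0.333 × 766 → ξ₁ = 255.1 lbmol/h.
Yield of P: 1ξ₂ / 766 = 0.234 → ξ₂ = 179.2 lbmol/h.
Outlet amounts (n = n₀ + Σ ν·ξ):
  V: 766 − 1(255.1) = 510.9
  U: 0 + 1(255.1) − 1(179.2) = 75.83
  P: 0 + 1(179.2) = 179.2

75.8 lbmol/h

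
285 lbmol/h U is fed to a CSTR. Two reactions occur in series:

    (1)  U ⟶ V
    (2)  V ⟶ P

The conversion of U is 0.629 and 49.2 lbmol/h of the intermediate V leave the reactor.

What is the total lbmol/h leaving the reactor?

285 lbmol/h

Conversion of U: U consumed = 1ξ₁ = 0.629 × 285 → ξ₁ = 179.3 lbmol/h.
V balance: n_V = 0 + 1ξ₁ − 1ξ₂ = 49.2 → ξ₂ = (1·179.3 − 49.2)/1 = 130.1 lbmol/h.
Outlet amounts (n = n₀ + Σ ν·ξ):
  U: 285 − 1(179.3) = 105.7
  V: 0 + 1(179.3) − 1(130.1) = 49.2
  P: 0 + 1(130.1) = 130.1
Total out = 105.7 + 49.2 + 130.1 = 285 lbmol/h.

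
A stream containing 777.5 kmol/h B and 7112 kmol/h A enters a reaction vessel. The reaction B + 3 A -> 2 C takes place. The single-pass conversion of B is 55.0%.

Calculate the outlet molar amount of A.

B reacted = 0.55 × 777.5 = 427.6 kmol/h; ν_B = −1, so ξ = 427.6/1 = 427.6 kmol/h.
Outlet amounts (n = n₀ + ν ξ):
  B: 777.5 − 1(427.6) = 349.9
  A: 7112 − 3(427.6) = 5829
  C: 0 + 2(427.6) = 855.3

5830 kmol/h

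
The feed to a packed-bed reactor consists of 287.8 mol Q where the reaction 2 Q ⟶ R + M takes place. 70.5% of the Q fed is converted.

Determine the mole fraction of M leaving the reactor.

Q reacted = 0.705 × 287.8 = 202.9 mol; ν_Q = −2, so ξ = 202.9/2 = 101.4 mol.
Outlet amounts (n = n₀ + ν ξ):
  Q: 287.8 − 2(101.4) = 84.9
  R: 0 + 1(101.4) = 101.4
  M: 0 + 1(101.4) = 101.4
Total out = 287.8 mol; y_M = 101.4 / 287.8 = 0.3525.

0.352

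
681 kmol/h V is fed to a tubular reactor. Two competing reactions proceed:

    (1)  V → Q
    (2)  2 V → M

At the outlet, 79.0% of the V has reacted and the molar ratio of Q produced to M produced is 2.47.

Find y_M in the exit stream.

Conversion of V: V consumed = 0.79 × 681 = 538 kmol/h = 1ξ₁ + 2ξ₂.
Selectivity: 1ξ₁ / (1ξ₂) = 2.47 → ξ₁ = 2.47 ξ₂.
Substitute: (1·2.47 + 2) ξ₂ = 538 → ξ₂ = 120.4 kmol/h, ξ₁ = 297.3 kmol/h.
Outlet amounts (n = n₀ + Σ ν·ξ):
  V: 681 − 1(297.3) − 2(120.4) = 143
  Q: 0 + 1(297.3) = 297.3
  M: 0 + 1(120.4) = 120.4
Total out = 560.6 kmol/h; y_M = 120.4 / 560.6 = 0.2147.

0.215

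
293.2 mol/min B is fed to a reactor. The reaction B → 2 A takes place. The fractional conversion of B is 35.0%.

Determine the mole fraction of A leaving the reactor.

0.519

B reacted = 0.35 × 293.2 = 102.6 mol/min; ν_B = −1, so ξ = 102.6/1 = 102.6 mol/min.
Outlet amounts (n = n₀ + ν ξ):
  B: 293.2 − 1(102.6) = 190.6
  A: 0 + 2(102.6) = 205.2
Total out = 395.8 mol/min; y_A = 205.2 / 395.8 = 0.5185.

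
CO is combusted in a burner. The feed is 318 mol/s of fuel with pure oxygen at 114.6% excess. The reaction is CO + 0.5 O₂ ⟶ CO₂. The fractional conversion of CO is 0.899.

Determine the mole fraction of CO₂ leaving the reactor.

Stoichiometric O₂ = 0.5 × 318 = 159 mol/s; O₂ fed = 159 × 2.146 = 341.2 mol/s.
Fuel reacted = 0.899 × 318 → ξ = 285.9 mol/s.
Outlet (n = n₀ + ν ξ):
  CO: 318 − 1(285.9) = 32.12
  O₂: 341.2 − 0.5(285.9) = 198.3
  CO₂: 0 + 1(285.9) = 285.9
Total out = 516.3 mol/s; y_CO₂ = 285.9 / 516.3 = 0.5537.

0.554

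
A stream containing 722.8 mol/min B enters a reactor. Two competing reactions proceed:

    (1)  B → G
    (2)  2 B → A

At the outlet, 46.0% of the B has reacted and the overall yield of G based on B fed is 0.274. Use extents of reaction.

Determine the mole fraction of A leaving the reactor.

0.103

Yield of G: 1ξ₁ / 722.8 = 0.274 → ξ₁ = 198 mol/min.
Conversion of B: 1ξ₁ + 2ξ₂ = 0.46 × 722.8 = 332.5 → ξ₂ = 67.22 mol/min.
Outlet amounts (n = n₀ + Σ ν·ξ):
  B: 722.8 − 1(198) − 2(67.22) = 390.3
  G: 0 + 1(198) = 198
  A: 0 + 1(67.22) = 67.22
Total out = 655.6 mol/min; y_A = 67.22 / 655.6 = 0.1025.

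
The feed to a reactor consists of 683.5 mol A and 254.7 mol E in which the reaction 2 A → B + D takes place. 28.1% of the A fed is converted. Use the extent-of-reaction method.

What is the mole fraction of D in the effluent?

0.102

A reacted = 0.281 × 683.5 = 192.1 mol; ν_A = −2, so ξ = 192.1/2 = 96.03 mol.
Outlet amounts (n = n₀ + ν ξ):
  A: 683.5 − 2(96.03) = 491.4
  B: 0 + 1(96.03) = 96.03
  D: 0 + 1(96.03) = 96.03
  E: 254.7 (inert)
Total out = 938.2 mol; y_D = 96.03 / 938.2 = 0.1024.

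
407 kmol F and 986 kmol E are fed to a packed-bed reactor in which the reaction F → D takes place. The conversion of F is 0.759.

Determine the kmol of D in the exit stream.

F reacted = 0.759 × 407 = 308.9 kmol; ν_F = −1, so ξ = 308.9/1 = 308.9 kmol.
Outlet amounts (n = n₀ + ν ξ):
  F: 407 − 1(308.9) = 98.09
  D: 0 + 1(308.9) = 308.9
  E: 986 (inert)

309 kmol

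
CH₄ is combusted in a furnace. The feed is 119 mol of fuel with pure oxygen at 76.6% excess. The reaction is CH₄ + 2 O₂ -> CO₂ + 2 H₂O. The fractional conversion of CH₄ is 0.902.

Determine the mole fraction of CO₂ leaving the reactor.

0.199

Stoichiometric O₂ = 2 × 119 = 238 mol; O₂ fed = 238 × 1.766 = 420.3 mol.
Fuel reacted = 0.902 × 119 → ξ = 107.3 mol.
Outlet (n = n₀ + ν ξ):
  CH₄: 119 − 1(107.3) = 11.66
  O₂: 420.3 − 2(107.3) = 205.6
  CO₂: 0 + 1(107.3) = 107.3
  H₂O: 0 + 2(107.3) = 214.7
Total out = 539.3 mol; y_CO₂ = 107.3 / 539.3 = 0.199.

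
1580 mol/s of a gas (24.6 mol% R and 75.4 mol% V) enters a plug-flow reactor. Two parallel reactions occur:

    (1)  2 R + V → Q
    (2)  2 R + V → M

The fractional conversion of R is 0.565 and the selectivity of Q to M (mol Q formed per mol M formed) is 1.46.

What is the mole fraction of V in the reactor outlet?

0.795

Conversion of R: R consumed = 0.565 × 388.7 = 219.6 mol/s = 2ξ₁ + 2ξ₂.
Selectivity: 1ξ₁ / (1ξ₂) = 1.46 → ξ₁ = 1.46 ξ₂.
Substitute: (2·1.46 + 2) ξ₂ = 219.6 → ξ₂ = 44.63 mol/s, ξ₁ = 65.17 mol/s.
Outlet amounts (n = n₀ + Σ ν·ξ):
  R: 388.7 − 2(65.17) − 2(44.63) = 169.1
  V: 1191 − 1(65.17) − 1(44.63) = 1082
  Q: 0 + 1(65.17) = 65.17
  M: 0 + 1(44.63) = 44.63
Total out = 1360 mol/s; y_V = 1082 / 1360 = 0.795.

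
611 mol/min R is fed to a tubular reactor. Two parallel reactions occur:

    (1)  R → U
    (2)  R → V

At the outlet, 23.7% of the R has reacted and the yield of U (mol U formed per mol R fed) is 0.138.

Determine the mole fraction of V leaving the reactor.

Yield of U: 1ξ₁ / 611 = 0.138 → ξ₁ = 84.32 mol/min.
Conversion of R: 1ξ₁ + 1ξ₂ = 0.237 × 611 = 144.8 → ξ₂ = 60.49 mol/min.
Outlet amounts (n = n₀ + Σ ν·ξ):
  R: 611 − 1(84.32) − 1(60.49) = 466.2
  U: 0 + 1(84.32) = 84.32
  V: 0 + 1(60.49) = 60.49
Total out = 611 mol/min; y_V = 60.49 / 611 = 0.099.

0.099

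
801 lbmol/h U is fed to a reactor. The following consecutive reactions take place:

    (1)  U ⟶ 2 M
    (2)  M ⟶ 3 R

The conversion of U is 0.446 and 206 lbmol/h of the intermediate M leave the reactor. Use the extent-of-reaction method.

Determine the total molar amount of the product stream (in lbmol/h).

Conversion of U: U consumed = 1ξ₁ = 0.446 × 801 → ξ₁ = 357.2 lbmol/h.
M balance: n_M = 0 + 2ξ₁ − 1ξ₂ = 206 → ξ₂ = (2·357.2 − 206)/1 = 508.5 lbmol/h.
Outlet amounts (n = n₀ + Σ ν·ξ):
  U: 801 − 1(357.2) = 443.8
  M: 0 + 2(357.2) − 1(508.5) = 206
  R: 0 + 3(508.5) = 1525
Total out = 443.8 + 206 + 1525 = 2175 lbmol/h.

2180 lbmol/h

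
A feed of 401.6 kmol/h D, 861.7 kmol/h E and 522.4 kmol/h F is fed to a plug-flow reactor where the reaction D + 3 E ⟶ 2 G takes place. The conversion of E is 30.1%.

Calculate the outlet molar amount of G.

E reacted = 0.301 × 861.7 = 259.4 kmol/h; ν_E = −3, so ξ = 259.4/3 = 86.46 kmol/h.
Outlet amounts (n = n₀ + ν ξ):
  D: 401.6 − 1(86.46) = 315.1
  E: 861.7 − 3(86.46) = 602.3
  G: 0 + 2(86.46) = 172.9
  F: 522.4 (inert)

173 kmol/h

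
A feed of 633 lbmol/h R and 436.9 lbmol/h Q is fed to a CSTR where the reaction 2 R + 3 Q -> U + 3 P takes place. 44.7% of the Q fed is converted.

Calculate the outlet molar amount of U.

Q reacted = 0.447 × 436.9 = 195.3 lbmol/h; ν_Q = −3, so ξ = 195.3/3 = 65.1 lbmol/h.
Outlet amounts (n = n₀ + ν ξ):
  R: 633 − 2(65.1) = 502.8
  Q: 436.9 − 3(65.1) = 241.6
  U: 0 + 1(65.1) = 65.1
  P: 0 + 3(65.1) = 195.3

65.1 lbmol/h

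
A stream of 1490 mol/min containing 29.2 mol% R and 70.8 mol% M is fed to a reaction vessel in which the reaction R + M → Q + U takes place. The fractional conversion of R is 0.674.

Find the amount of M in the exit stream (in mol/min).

R reacted = 0.674 × 435.1 = 293.2 mol/min; ν_R = −1, so ξ = 293.2/1 = 293.2 mol/min.
Outlet amounts (n = n₀ + ν ξ):
  R: 435.1 − 1(293.2) = 141.8
  M: 1055 − 1(293.2) = 761.7
  Q: 0 + 1(293.2) = 293.2
  U: 0 + 1(293.2) = 293.2

762 mol/min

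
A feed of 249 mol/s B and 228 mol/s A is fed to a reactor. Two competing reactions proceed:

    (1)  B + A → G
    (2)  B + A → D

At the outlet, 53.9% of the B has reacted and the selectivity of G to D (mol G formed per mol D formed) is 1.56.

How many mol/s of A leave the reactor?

93.8 mol/s

Conversion of B: B consumed = 0.539 × 249 = 134.2 mol/s = 1ξ₁ + 1ξ₂.
Selectivity: 1ξ₁ / (1ξ₂) = 1.56 → ξ₁ = 1.56 ξ₂.
Substitute: (1·1.56 + 1) ξ₂ = 134.2 → ξ₂ = 52.43 mol/s, ξ₁ = 81.78 mol/s.
Outlet amounts (n = n₀ + Σ ν·ξ):
  B: 249 − 1(81.78) − 1(52.43) = 114.8
  A: 228 − 1(81.78) − 1(52.43) = 93.79
  G: 0 + 1(81.78) = 81.78
  D: 0 + 1(52.43) = 52.43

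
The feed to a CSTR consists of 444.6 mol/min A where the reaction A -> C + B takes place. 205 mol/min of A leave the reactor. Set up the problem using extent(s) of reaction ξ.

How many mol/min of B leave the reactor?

For A: n = n₀ − 1ξ → 205 = 444.6 − 1ξ, giving ξ = 239.6 mol/min.
Outlet amounts (n = n₀ + ν ξ):
  A: 444.6 − 1(239.6) = 205
  C: 0 + 1(239.6) = 239.6
  B: 0 + 1(239.6) = 239.6

240 mol/min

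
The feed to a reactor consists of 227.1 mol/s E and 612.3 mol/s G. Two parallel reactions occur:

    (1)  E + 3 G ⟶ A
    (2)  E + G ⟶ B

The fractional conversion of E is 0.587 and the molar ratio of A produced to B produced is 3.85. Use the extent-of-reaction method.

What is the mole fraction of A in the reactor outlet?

0.214

Conversion of E: E consumed = 0.587 × 227.1 = 133.3 mol/s = 1ξ₁ + 1ξ₂.
Selectivity: 1ξ₁ / (1ξ₂) = 3.85 → ξ₁ = 3.85 ξ₂.
Substitute: (1·3.85 + 1) ξ₂ = 133.3 → ξ₂ = 27.49 mol/s, ξ₁ = 105.8 mol/s.
Outlet amounts (n = n₀ + Σ ν·ξ):
  E: 227.1 − 1(105.8) − 1(27.49) = 93.79
  G: 612.3 − 3(105.8) − 1(27.49) = 267.3
  A: 0 + 1(105.8) = 105.8
  B: 0 + 1(27.49) = 27.49
Total out = 494.4 mol/s; y_A = 105.8 / 494.4 = 0.214.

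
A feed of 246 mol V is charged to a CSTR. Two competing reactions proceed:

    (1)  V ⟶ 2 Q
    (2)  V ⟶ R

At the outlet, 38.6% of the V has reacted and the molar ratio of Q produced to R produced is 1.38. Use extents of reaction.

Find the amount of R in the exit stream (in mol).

Conversion of V: V consumed = 0.386 × 246 = 94.96 mol = 1ξ₁ + 1ξ₂.
Selectivity: 2ξ₁ / (1ξ₂) = 1.38 → ξ₁ = 0.69 ξ₂.
Substitute: (1·0.69 + 1) ξ₂ = 94.96 → ξ₂ = 56.19 mol, ξ₁ = 38.77 mol.
Outlet amounts (n = n₀ + Σ ν·ξ):
  V: 246 − 1(38.77) − 1(56.19) = 151
  Q: 0 + 2(38.77) = 77.54
  R: 0 + 1(56.19) = 56.19

56.2 mol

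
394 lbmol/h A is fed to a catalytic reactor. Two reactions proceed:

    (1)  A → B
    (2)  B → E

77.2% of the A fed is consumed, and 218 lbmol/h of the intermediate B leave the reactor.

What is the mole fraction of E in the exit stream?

0.219

Conversion of A: A consumed = 1ξ₁ = 0.772 × 394 → ξ₁ = 304.2 lbmol/h.
B balance: n_B = 0 + 1ξ₁ − 1ξ₂ = 218 → ξ₂ = (1·304.2 − 218)/1 = 86.17 lbmol/h.
Outlet amounts (n = n₀ + Σ ν·ξ):
  A: 394 − 1(304.2) = 89.83
  B: 0 + 1(304.2) − 1(86.17) = 218
  E: 0 + 1(86.17) = 86.17
Total out = 394 lbmol/h; y_E = 86.17 / 394 = 0.2187.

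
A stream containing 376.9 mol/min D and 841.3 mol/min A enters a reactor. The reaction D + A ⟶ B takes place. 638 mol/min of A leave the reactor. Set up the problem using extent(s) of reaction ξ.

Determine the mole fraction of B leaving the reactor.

For A: n = n₀ − 1ξ → 638 = 841.3 − 1ξ, giving ξ = 203.3 mol/min.
Outlet amounts (n = n₀ + ν ξ):
  D: 376.9 − 1(203.3) = 173.6
  A: 841.3 − 1(203.3) = 638
  B: 0 + 1(203.3) = 203.3
Total out = 1015 mol/min; y_B = 203.3 / 1015 = 0.2003.

0.2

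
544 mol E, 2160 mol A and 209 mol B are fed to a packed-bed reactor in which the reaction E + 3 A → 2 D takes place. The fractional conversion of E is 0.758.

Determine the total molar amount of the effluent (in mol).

E reacted = 0.758 × 544 = 412.4 mol; ν_E = −1, so ξ = 412.4/1 = 412.4 mol.
Outlet amounts (n = n₀ + ν ξ):
  E: 544 − 1(412.4) = 131.6
  A: 2160 − 3(412.4) = 922.9
  D: 0 + 2(412.4) = 824.7
  B: 209 (inert)
Total out = 131.6 + 922.9 + 824.7 + 209 = 2088 mol.

2090 mol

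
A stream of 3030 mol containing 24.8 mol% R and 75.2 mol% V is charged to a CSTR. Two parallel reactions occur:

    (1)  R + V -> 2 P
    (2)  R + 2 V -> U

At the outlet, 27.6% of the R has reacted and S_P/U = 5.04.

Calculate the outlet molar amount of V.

Conversion of R: R consumed = 0.276 × 751.4 = 207.4 mol = 1ξ₁ + 1ξ₂.
Selectivity: 2ξ₁ / (1ξ₂) = 5.04 → ξ₁ = 2.52 ξ₂.
Substitute: (1·2.52 + 1) ξ₂ = 207.4 → ξ₂ = 58.92 mol, ξ₁ = 148.5 mol.
Outlet amounts (n = n₀ + Σ ν·ξ):
  R: 751.4 − 1(148.5) − 1(58.92) = 544
  V: 2279 − 1(148.5) − 2(58.92) = 2012
  P: 0 + 2(148.5) = 297
  U: 0 + 1(58.92) = 58.92

2010 mol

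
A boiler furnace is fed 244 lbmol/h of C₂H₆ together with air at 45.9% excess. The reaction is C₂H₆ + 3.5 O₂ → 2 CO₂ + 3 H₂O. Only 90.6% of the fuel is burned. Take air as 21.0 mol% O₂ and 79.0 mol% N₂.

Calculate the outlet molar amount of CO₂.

Stoichiometric O₂ = 3.5 × 244 = 854 lbmol/h; O₂ fed = 854 × 1.459 = 1246 lbmol/h.
N₂ fed = 1246 × 79/21 = 4687 lbmol/h.
Fuel reacted = 0.906 × 244 → ξ = 221.1 lbmol/h.
Outlet (n = n₀ + ν ξ):
  C₂H₆: 244 − 1(221.1) = 22.94
  O₂: 1246 − 3.5(221.1) = 472.3
  N₂: 4687 (inert)
  CO₂: 0 + 2(221.1) = 442.1
  H₂O: 0 + 3(221.1) = 663.2

442 lbmol/h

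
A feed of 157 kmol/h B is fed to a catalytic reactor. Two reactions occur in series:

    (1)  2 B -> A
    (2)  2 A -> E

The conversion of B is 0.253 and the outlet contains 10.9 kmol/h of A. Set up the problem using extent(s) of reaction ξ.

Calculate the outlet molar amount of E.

Conversion of B: B consumed = 2ξ₁ = 0.253 × 157 → ξ₁ = 19.86 kmol/h.
A balance: n_A = 0 + 1ξ₁ − 2ξ₂ = 10.9 → ξ₂ = (1·19.86 − 10.9)/2 = 4.48 kmol/h.
Outlet amounts (n = n₀ + Σ ν·ξ):
  B: 157 − 2(19.86) = 117.3
  A: 0 + 1(19.86) − 2(4.48) = 10.9
  E: 0 + 1(4.48) = 4.48

4.48 kmol/h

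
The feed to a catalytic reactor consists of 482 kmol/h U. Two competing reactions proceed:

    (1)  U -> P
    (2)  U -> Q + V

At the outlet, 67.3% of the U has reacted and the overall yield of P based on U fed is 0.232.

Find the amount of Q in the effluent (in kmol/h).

213 kmol/h

Yield of P: 1ξ₁ / 482 = 0.232 → ξ₁ = 111.8 kmol/h.
Conversion of U: 1ξ₁ + 1ξ₂ = 0.673 × 482 = 324.4 → ξ₂ = 212.6 kmol/h.
Outlet amounts (n = n₀ + Σ ν·ξ):
  U: 482 − 1(111.8) − 1(212.6) = 157.6
  P: 0 + 1(111.8) = 111.8
  Q: 0 + 1(212.6) = 212.6
  V: 0 + 1(212.6) = 212.6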